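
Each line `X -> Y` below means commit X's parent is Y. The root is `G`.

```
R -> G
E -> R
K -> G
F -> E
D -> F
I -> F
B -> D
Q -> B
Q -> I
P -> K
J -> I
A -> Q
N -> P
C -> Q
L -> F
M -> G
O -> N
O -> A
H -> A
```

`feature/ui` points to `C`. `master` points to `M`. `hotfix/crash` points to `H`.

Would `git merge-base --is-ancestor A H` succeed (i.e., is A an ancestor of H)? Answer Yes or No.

Ancestors of H (commits reachable by following parents): {A, B, D, E, F, G, H, I, Q, R}.
A is in that set, so it is an ancestor of H.

Yes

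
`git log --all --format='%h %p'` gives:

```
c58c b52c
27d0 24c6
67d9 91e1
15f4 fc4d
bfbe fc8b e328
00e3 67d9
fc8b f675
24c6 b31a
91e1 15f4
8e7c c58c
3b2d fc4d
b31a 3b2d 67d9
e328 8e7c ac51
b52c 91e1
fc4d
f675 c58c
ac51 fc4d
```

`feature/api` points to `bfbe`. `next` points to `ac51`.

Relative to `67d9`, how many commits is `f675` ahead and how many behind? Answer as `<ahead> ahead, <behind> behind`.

3 ahead, 1 behind

Reachable from f675: {15f4, 91e1, b52c, c58c, f675, fc4d}.
Reachable from 67d9: {15f4, 67d9, 91e1, fc4d}.
Only in f675's history (ahead): {b52c, c58c, f675} — 3.
Only in 67d9's history (behind): {67d9} — 1.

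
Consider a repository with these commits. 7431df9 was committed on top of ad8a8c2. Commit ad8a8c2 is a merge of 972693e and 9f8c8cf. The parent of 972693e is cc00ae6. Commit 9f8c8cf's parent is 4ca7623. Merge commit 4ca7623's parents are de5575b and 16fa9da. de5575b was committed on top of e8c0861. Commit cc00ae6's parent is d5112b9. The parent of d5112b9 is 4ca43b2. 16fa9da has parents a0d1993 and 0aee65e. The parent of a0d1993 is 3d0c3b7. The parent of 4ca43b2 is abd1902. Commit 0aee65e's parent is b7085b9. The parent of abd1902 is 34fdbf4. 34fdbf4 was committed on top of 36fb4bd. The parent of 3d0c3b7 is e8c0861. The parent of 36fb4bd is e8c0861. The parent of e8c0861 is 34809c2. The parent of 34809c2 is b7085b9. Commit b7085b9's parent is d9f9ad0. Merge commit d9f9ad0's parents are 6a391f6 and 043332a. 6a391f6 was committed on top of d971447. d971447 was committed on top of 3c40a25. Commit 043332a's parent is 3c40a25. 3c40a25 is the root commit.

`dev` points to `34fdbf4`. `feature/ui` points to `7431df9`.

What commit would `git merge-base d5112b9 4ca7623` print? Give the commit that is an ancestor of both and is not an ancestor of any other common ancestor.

Ancestors of d5112b9: {043332a, 34809c2, 34fdbf4, 36fb4bd, 3c40a25, 4ca43b2, 6a391f6, abd1902, b7085b9, d5112b9, d971447, d9f9ad0, e8c0861}.
Ancestors of 4ca7623: {043332a, 0aee65e, 16fa9da, 34809c2, 3c40a25, 3d0c3b7, 4ca7623, 6a391f6, a0d1993, b7085b9, d971447, d9f9ad0, de5575b, e8c0861}.
Common ancestors: {043332a, 34809c2, 3c40a25, 6a391f6, b7085b9, d971447, d9f9ad0, e8c0861}.
Among these, e8c0861 is not an ancestor of any other common ancestor — it is the merge base.

e8c0861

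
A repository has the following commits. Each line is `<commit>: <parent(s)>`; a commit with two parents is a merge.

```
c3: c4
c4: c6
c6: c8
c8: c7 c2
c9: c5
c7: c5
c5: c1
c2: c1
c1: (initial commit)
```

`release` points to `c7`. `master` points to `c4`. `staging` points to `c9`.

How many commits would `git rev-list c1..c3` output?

Reachable from c3: {c1, c2, c3, c4, c5, c6, c7, c8}.
Reachable from c1: {c1}.
In c3's history but not c1's: {c2, c3, c4, c5, c6, c7, c8} — 7 commits.

7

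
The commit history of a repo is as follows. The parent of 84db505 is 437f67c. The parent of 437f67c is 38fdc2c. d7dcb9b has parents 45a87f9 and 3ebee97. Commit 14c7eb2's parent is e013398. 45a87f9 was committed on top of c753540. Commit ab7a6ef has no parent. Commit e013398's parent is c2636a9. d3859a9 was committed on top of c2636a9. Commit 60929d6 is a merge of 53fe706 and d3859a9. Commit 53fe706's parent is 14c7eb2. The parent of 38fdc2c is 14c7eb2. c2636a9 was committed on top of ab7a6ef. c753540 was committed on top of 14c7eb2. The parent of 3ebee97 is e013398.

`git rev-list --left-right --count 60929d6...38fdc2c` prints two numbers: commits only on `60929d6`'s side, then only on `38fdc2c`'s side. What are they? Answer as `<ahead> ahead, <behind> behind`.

3 ahead, 1 behind

Reachable from 60929d6: {14c7eb2, 53fe706, 60929d6, ab7a6ef, c2636a9, d3859a9, e013398}.
Reachable from 38fdc2c: {14c7eb2, 38fdc2c, ab7a6ef, c2636a9, e013398}.
Only in 60929d6's history (ahead): {53fe706, 60929d6, d3859a9} — 3.
Only in 38fdc2c's history (behind): {38fdc2c} — 1.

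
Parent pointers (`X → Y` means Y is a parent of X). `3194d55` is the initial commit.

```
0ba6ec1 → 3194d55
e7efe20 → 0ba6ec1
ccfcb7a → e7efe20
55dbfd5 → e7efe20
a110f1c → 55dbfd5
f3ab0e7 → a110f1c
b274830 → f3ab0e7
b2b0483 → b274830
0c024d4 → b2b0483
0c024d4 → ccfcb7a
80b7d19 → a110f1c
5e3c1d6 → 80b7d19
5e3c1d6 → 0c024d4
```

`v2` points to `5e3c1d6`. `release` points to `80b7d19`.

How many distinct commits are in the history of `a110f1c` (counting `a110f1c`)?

5

Walking parent pointers from a110f1c: reachable set = {0ba6ec1, 3194d55, 55dbfd5, a110f1c, e7efe20}.
That is 5 commits.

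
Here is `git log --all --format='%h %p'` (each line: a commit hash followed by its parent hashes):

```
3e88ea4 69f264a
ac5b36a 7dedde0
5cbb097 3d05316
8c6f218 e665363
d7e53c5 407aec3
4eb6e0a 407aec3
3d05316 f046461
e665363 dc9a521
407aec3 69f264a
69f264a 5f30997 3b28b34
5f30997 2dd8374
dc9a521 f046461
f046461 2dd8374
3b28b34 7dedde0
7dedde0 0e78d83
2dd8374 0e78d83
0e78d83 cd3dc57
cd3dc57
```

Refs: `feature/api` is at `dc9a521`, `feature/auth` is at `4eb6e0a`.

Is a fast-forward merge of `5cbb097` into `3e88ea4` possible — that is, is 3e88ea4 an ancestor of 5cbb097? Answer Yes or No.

A fast-forward from 3e88ea4 to 5cbb097 is possible iff 3e88ea4 is an ancestor of 5cbb097.
Ancestors of 5cbb097: {0e78d83, 2dd8374, 3d05316, 5cbb097, cd3dc57, f046461}.
3e88ea4 is not among them, so fast-forward is not possible.

No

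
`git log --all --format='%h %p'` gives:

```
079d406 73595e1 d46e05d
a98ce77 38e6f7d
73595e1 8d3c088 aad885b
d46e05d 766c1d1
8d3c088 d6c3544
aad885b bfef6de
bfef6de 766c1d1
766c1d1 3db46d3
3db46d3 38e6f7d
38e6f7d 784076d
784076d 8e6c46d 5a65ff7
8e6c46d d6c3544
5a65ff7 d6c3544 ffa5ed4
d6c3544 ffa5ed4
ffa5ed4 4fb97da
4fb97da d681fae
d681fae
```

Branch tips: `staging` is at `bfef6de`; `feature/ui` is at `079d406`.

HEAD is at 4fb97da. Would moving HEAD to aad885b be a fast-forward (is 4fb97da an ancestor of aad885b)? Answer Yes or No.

A fast-forward from 4fb97da to aad885b is possible iff 4fb97da is an ancestor of aad885b.
Ancestors of aad885b: {38e6f7d, 3db46d3, 4fb97da, 5a65ff7, 766c1d1, 784076d, 8e6c46d, aad885b, bfef6de, d681fae, d6c3544, ffa5ed4}.
4fb97da is among them, so fast-forward is possible.

Yes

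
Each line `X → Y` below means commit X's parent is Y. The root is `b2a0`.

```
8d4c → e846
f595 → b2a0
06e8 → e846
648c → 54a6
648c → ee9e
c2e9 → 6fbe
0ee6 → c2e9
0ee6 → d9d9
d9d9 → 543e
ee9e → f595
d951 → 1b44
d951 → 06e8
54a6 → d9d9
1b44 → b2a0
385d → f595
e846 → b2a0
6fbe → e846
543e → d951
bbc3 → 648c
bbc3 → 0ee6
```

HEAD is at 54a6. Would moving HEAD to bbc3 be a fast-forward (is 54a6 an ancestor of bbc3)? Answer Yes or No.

A fast-forward from 54a6 to bbc3 is possible iff 54a6 is an ancestor of bbc3.
Ancestors of bbc3: {06e8, 0ee6, 1b44, 543e, 54a6, 648c, 6fbe, b2a0, bbc3, c2e9, d951, d9d9, e846, ee9e, f595}.
54a6 is among them, so fast-forward is possible.

Yes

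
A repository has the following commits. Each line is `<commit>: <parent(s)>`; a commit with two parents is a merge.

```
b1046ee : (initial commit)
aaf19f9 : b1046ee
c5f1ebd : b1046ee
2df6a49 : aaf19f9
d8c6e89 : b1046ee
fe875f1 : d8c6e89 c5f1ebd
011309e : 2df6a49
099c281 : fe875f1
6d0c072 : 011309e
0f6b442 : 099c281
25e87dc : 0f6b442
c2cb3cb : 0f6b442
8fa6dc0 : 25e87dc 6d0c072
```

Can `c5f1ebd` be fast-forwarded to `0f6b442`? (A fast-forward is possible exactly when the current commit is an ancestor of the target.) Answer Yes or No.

Yes

A fast-forward from c5f1ebd to 0f6b442 is possible iff c5f1ebd is an ancestor of 0f6b442.
Ancestors of 0f6b442: {099c281, 0f6b442, b1046ee, c5f1ebd, d8c6e89, fe875f1}.
c5f1ebd is among them, so fast-forward is possible.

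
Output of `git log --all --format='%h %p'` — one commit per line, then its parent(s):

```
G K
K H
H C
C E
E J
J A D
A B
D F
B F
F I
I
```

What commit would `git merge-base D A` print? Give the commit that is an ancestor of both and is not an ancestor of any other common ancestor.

Ancestors of D: {D, F, I}.
Ancestors of A: {A, B, F, I}.
Common ancestors: {F, I}.
Among these, F is not an ancestor of any other common ancestor — it is the merge base.

F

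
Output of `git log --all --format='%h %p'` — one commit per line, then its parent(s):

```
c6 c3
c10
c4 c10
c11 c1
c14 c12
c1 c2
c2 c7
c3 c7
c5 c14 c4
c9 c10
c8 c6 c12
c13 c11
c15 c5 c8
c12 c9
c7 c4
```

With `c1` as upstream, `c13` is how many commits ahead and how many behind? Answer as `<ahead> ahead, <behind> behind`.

Reachable from c13: {c1, c10, c11, c13, c2, c4, c7}.
Reachable from c1: {c1, c10, c2, c4, c7}.
Only in c13's history (ahead): {c11, c13} — 2.
Only in c1's history (behind): {} — 0.

2 ahead, 0 behind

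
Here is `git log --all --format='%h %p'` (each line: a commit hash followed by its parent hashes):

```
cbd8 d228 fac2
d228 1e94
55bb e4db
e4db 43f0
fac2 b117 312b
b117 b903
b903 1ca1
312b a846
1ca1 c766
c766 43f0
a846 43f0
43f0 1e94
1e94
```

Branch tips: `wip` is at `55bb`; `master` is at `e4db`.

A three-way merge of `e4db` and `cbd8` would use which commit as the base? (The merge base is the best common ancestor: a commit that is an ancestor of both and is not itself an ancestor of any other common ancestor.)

43f0

Ancestors of e4db: {1e94, 43f0, e4db}.
Ancestors of cbd8: {1ca1, 1e94, 312b, 43f0, a846, b117, b903, c766, cbd8, d228, fac2}.
Common ancestors: {1e94, 43f0}.
Among these, 43f0 is not an ancestor of any other common ancestor — it is the merge base.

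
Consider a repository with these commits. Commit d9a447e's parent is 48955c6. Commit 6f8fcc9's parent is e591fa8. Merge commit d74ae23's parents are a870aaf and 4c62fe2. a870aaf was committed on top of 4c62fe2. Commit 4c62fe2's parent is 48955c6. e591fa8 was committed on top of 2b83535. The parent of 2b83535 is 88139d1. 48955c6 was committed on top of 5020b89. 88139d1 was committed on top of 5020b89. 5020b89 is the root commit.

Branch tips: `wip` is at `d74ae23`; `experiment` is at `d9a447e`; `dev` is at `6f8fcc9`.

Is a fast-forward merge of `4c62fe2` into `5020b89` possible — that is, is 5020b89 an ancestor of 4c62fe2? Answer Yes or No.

Yes

A fast-forward from 5020b89 to 4c62fe2 is possible iff 5020b89 is an ancestor of 4c62fe2.
Ancestors of 4c62fe2: {48955c6, 4c62fe2, 5020b89}.
5020b89 is among them, so fast-forward is possible.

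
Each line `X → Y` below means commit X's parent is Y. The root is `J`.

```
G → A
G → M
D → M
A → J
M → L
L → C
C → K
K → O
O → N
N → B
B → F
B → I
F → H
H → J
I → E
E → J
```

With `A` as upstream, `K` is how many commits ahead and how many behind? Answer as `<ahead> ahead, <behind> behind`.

8 ahead, 1 behind

Reachable from K: {B, E, F, H, I, J, K, N, O}.
Reachable from A: {A, J}.
Only in K's history (ahead): {B, E, F, H, I, K, N, O} — 8.
Only in A's history (behind): {A} — 1.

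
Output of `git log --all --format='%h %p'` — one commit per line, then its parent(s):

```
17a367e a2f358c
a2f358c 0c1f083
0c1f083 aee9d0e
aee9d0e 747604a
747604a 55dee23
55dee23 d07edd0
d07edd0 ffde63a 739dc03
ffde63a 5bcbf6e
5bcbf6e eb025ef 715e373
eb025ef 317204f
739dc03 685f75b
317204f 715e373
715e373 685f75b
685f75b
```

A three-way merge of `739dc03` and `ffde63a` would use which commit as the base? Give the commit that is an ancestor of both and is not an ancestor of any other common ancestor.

685f75b

Ancestors of 739dc03: {685f75b, 739dc03}.
Ancestors of ffde63a: {317204f, 5bcbf6e, 685f75b, 715e373, eb025ef, ffde63a}.
Common ancestors: {685f75b}.
The only common ancestor is 685f75b, so it is the merge base.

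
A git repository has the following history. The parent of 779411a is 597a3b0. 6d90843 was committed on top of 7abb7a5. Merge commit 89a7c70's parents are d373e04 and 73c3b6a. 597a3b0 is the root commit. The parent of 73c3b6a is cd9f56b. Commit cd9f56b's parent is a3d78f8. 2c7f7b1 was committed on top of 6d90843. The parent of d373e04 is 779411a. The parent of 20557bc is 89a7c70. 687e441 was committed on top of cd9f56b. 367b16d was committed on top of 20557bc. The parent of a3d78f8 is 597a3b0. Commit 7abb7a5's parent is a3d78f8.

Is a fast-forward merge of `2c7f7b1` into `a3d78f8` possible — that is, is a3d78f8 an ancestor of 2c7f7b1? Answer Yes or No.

A fast-forward from a3d78f8 to 2c7f7b1 is possible iff a3d78f8 is an ancestor of 2c7f7b1.
Ancestors of 2c7f7b1: {2c7f7b1, 597a3b0, 6d90843, 7abb7a5, a3d78f8}.
a3d78f8 is among them, so fast-forward is possible.

Yes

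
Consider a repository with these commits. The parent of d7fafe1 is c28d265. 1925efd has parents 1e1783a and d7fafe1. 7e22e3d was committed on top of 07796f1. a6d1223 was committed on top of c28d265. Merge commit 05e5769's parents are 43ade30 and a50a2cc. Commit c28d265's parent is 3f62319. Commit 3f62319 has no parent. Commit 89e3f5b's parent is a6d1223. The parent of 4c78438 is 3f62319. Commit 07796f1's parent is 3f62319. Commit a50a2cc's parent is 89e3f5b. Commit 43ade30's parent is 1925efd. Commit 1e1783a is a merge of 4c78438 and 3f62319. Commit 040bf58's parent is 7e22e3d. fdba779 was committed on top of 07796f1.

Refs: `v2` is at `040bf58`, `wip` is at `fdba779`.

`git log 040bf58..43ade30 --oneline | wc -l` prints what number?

Reachable from 43ade30: {1925efd, 1e1783a, 3f62319, 43ade30, 4c78438, c28d265, d7fafe1}.
Reachable from 040bf58: {040bf58, 07796f1, 3f62319, 7e22e3d}.
In 43ade30's history but not 040bf58's: {1925efd, 1e1783a, 43ade30, 4c78438, c28d265, d7fafe1} — 6 commits.

6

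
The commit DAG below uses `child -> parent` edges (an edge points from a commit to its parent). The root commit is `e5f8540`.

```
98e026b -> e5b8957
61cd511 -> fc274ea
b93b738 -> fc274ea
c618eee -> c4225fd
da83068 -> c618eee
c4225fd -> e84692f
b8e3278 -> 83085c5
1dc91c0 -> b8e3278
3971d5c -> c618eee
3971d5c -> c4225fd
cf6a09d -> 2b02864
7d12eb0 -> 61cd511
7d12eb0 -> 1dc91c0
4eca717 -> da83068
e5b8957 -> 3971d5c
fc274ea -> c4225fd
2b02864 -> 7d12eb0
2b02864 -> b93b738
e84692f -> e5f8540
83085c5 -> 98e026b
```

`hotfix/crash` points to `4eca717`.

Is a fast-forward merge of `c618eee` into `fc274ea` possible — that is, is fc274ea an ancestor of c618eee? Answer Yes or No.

No

A fast-forward from fc274ea to c618eee is possible iff fc274ea is an ancestor of c618eee.
Ancestors of c618eee: {c4225fd, c618eee, e5f8540, e84692f}.
fc274ea is not among them, so fast-forward is not possible.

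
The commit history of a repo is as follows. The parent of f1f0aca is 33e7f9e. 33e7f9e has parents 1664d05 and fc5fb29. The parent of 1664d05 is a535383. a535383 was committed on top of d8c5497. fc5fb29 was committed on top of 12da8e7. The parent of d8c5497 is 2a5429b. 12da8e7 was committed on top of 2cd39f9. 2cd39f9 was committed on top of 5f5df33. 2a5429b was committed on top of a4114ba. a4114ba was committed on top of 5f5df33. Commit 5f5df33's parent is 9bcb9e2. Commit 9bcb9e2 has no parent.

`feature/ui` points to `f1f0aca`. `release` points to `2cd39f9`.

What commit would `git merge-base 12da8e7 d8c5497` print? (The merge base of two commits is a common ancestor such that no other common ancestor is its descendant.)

5f5df33

Ancestors of 12da8e7: {12da8e7, 2cd39f9, 5f5df33, 9bcb9e2}.
Ancestors of d8c5497: {2a5429b, 5f5df33, 9bcb9e2, a4114ba, d8c5497}.
Common ancestors: {5f5df33, 9bcb9e2}.
Among these, 5f5df33 is not an ancestor of any other common ancestor — it is the merge base.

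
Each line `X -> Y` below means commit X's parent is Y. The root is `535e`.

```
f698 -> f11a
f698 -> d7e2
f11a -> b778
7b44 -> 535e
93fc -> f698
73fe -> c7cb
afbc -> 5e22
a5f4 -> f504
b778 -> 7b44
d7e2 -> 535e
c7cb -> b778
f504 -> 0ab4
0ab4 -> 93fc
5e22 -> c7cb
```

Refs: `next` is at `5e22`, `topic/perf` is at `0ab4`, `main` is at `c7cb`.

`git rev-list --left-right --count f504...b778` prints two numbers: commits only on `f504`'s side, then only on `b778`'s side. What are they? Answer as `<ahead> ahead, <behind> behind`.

6 ahead, 0 behind

Reachable from f504: {0ab4, 535e, 7b44, 93fc, b778, d7e2, f11a, f504, f698}.
Reachable from b778: {535e, 7b44, b778}.
Only in f504's history (ahead): {0ab4, 93fc, d7e2, f11a, f504, f698} — 6.
Only in b778's history (behind): {} — 0.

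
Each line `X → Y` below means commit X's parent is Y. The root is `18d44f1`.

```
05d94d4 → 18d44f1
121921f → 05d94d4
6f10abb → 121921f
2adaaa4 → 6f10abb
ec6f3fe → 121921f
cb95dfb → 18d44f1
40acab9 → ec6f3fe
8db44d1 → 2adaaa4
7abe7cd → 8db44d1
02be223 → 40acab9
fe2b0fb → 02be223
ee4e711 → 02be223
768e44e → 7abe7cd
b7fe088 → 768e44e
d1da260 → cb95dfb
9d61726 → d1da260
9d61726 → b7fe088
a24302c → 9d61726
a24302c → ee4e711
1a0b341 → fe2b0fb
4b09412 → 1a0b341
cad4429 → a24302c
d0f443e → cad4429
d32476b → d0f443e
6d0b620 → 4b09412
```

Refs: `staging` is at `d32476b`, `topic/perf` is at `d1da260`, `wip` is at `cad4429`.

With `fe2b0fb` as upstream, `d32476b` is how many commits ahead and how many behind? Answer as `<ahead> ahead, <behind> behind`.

14 ahead, 1 behind

Reachable from d32476b: {02be223, 05d94d4, 121921f, 18d44f1, 2adaaa4, 40acab9, 6f10abb, 768e44e, 7abe7cd, 8db44d1, 9d61726, a24302c, b7fe088, cad4429, cb95dfb, d0f443e, d1da260, d32476b, ec6f3fe, ee4e711}.
Reachable from fe2b0fb: {02be223, 05d94d4, 121921f, 18d44f1, 40acab9, ec6f3fe, fe2b0fb}.
Only in d32476b's history (ahead): {2adaaa4, 6f10abb, 768e44e, 7abe7cd, 8db44d1, 9d61726, a24302c, b7fe088, cad4429, cb95dfb, d0f443e, d1da260, d32476b, ee4e711} — 14.
Only in fe2b0fb's history (behind): {fe2b0fb} — 1.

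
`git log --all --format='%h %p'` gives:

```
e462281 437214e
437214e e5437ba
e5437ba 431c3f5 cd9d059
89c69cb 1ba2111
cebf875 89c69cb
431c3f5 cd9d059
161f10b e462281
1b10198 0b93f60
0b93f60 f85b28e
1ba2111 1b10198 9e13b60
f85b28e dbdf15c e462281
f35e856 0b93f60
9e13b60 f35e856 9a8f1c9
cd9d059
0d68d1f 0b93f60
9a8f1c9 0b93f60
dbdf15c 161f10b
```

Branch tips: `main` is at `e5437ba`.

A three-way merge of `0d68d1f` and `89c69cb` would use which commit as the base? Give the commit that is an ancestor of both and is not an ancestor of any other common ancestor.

0b93f60

Ancestors of 0d68d1f: {0b93f60, 0d68d1f, 161f10b, 431c3f5, 437214e, cd9d059, dbdf15c, e462281, e5437ba, f85b28e}.
Ancestors of 89c69cb: {0b93f60, 161f10b, 1b10198, 1ba2111, 431c3f5, 437214e, 89c69cb, 9a8f1c9, 9e13b60, cd9d059, dbdf15c, e462281, e5437ba, f35e856, f85b28e}.
Common ancestors: {0b93f60, 161f10b, 431c3f5, 437214e, cd9d059, dbdf15c, e462281, e5437ba, f85b28e}.
Among these, 0b93f60 is not an ancestor of any other common ancestor — it is the merge base.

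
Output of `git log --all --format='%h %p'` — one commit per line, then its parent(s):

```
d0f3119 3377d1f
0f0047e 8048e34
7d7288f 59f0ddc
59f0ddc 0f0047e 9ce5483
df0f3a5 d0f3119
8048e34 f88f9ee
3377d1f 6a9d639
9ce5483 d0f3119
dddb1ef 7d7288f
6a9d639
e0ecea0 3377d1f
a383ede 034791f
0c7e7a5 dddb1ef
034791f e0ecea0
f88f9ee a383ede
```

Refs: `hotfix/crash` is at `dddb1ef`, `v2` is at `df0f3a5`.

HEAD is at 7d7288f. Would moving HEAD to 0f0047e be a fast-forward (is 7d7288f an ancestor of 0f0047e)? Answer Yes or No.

A fast-forward from 7d7288f to 0f0047e is possible iff 7d7288f is an ancestor of 0f0047e.
Ancestors of 0f0047e: {034791f, 0f0047e, 3377d1f, 6a9d639, 8048e34, a383ede, e0ecea0, f88f9ee}.
7d7288f is not among them, so fast-forward is not possible.

No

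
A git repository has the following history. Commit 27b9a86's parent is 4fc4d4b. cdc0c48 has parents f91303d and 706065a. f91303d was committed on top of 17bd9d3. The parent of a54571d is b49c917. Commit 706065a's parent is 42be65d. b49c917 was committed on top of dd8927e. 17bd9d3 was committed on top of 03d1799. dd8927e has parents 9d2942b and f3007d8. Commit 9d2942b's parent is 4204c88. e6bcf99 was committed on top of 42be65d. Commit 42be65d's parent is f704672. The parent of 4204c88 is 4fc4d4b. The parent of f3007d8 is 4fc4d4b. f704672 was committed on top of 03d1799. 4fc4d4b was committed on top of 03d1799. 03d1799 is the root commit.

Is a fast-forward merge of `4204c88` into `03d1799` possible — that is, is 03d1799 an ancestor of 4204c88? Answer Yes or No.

A fast-forward from 03d1799 to 4204c88 is possible iff 03d1799 is an ancestor of 4204c88.
Ancestors of 4204c88: {03d1799, 4204c88, 4fc4d4b}.
03d1799 is among them, so fast-forward is possible.

Yes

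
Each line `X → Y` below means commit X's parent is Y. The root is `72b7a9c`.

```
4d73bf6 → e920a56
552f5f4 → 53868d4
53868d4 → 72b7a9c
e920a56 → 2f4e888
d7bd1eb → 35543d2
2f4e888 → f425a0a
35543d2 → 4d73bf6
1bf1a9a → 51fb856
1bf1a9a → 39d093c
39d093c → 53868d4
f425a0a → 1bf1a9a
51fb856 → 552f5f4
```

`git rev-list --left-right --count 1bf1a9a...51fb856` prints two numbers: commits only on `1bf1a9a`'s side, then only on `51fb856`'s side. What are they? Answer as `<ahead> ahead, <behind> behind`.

2 ahead, 0 behind

Reachable from 1bf1a9a: {1bf1a9a, 39d093c, 51fb856, 53868d4, 552f5f4, 72b7a9c}.
Reachable from 51fb856: {51fb856, 53868d4, 552f5f4, 72b7a9c}.
Only in 1bf1a9a's history (ahead): {1bf1a9a, 39d093c} — 2.
Only in 51fb856's history (behind): {} — 0.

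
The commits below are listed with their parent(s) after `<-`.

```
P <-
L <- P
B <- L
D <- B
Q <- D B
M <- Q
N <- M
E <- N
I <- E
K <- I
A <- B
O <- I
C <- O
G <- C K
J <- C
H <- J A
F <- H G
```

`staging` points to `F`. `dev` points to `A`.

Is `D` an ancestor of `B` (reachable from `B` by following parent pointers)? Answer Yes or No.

No

Ancestors of B: {B, L, P}.
D is not in that set, so it is not an ancestor of B.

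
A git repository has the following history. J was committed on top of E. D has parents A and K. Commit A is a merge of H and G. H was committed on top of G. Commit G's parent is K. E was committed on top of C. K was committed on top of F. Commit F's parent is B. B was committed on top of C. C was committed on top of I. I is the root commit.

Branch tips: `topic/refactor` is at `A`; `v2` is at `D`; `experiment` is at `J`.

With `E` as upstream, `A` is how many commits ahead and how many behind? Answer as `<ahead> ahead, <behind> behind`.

6 ahead, 1 behind

Reachable from A: {A, B, C, F, G, H, I, K}.
Reachable from E: {C, E, I}.
Only in A's history (ahead): {A, B, F, G, H, K} — 6.
Only in E's history (behind): {E} — 1.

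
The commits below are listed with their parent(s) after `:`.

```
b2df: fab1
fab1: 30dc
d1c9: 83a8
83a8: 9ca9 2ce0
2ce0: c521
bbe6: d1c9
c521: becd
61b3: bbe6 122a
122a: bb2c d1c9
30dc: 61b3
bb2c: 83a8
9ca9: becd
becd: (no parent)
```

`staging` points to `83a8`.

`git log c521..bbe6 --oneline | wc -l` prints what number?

5

Reachable from bbe6: {2ce0, 83a8, 9ca9, bbe6, becd, c521, d1c9}.
Reachable from c521: {becd, c521}.
In bbe6's history but not c521's: {2ce0, 83a8, 9ca9, bbe6, d1c9} — 5 commits.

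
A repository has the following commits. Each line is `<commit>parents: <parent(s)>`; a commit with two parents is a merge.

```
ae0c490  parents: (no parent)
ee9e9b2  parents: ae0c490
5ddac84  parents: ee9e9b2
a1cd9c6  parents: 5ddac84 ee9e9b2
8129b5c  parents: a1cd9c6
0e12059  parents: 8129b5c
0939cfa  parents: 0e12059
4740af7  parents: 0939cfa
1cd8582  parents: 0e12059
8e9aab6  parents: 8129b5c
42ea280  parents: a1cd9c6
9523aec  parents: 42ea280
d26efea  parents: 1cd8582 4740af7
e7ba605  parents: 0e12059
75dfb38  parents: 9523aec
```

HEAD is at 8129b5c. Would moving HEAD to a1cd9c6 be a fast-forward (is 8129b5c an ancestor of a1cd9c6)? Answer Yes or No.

A fast-forward from 8129b5c to a1cd9c6 is possible iff 8129b5c is an ancestor of a1cd9c6.
Ancestors of a1cd9c6: {5ddac84, a1cd9c6, ae0c490, ee9e9b2}.
8129b5c is not among them, so fast-forward is not possible.

No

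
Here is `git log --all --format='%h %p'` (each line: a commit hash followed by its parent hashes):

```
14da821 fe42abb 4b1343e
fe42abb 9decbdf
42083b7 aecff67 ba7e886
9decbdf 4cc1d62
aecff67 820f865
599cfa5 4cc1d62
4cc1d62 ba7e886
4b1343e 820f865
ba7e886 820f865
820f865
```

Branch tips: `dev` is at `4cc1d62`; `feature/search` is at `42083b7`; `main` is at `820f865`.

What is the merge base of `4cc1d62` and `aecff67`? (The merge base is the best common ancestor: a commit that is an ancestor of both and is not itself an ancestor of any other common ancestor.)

Ancestors of 4cc1d62: {4cc1d62, 820f865, ba7e886}.
Ancestors of aecff67: {820f865, aecff67}.
Common ancestors: {820f865}.
The only common ancestor is 820f865, so it is the merge base.

820f865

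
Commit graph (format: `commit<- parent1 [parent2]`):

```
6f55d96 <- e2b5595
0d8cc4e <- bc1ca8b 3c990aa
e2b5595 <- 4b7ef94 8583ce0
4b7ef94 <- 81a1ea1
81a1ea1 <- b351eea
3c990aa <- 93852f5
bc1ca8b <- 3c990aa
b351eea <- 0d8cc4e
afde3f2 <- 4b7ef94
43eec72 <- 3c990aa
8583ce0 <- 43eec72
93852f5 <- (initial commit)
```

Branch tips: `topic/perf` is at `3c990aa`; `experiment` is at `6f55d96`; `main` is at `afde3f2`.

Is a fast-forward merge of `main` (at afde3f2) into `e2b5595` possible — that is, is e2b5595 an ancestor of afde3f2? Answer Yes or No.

No

A fast-forward from e2b5595 to afde3f2 is possible iff e2b5595 is an ancestor of afde3f2.
Ancestors of afde3f2: {0d8cc4e, 3c990aa, 4b7ef94, 81a1ea1, 93852f5, afde3f2, b351eea, bc1ca8b}.
e2b5595 is not among them, so fast-forward is not possible.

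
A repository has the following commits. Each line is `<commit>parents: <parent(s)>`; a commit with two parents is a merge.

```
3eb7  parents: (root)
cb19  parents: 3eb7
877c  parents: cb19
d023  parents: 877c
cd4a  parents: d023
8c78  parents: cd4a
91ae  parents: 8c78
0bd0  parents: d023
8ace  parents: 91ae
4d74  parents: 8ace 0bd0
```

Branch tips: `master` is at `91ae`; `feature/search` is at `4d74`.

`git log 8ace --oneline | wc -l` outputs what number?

Walking parent pointers from 8ace: reachable set = {3eb7, 877c, 8ace, 8c78, 91ae, cb19, cd4a, d023}.
That is 8 commits.

8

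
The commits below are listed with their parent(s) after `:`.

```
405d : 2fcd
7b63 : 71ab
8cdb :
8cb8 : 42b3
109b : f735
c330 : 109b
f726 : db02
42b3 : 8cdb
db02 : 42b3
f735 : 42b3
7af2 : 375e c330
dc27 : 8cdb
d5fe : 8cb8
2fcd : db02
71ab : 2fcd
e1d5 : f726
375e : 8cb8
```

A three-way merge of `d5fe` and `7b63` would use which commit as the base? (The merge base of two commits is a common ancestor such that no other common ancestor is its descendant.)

Ancestors of d5fe: {42b3, 8cb8, 8cdb, d5fe}.
Ancestors of 7b63: {2fcd, 42b3, 71ab, 7b63, 8cdb, db02}.
Common ancestors: {42b3, 8cdb}.
Among these, 42b3 is not an ancestor of any other common ancestor — it is the merge base.

42b3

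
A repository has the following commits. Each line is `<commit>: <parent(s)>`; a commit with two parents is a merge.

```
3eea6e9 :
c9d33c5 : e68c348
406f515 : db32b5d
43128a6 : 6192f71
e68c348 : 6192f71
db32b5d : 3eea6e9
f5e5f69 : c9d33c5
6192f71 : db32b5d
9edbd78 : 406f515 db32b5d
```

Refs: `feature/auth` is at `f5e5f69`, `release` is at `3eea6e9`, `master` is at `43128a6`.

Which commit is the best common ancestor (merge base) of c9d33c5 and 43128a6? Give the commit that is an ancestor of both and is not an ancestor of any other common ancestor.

Ancestors of c9d33c5: {3eea6e9, 6192f71, c9d33c5, db32b5d, e68c348}.
Ancestors of 43128a6: {3eea6e9, 43128a6, 6192f71, db32b5d}.
Common ancestors: {3eea6e9, 6192f71, db32b5d}.
Among these, 6192f71 is not an ancestor of any other common ancestor — it is the merge base.

6192f71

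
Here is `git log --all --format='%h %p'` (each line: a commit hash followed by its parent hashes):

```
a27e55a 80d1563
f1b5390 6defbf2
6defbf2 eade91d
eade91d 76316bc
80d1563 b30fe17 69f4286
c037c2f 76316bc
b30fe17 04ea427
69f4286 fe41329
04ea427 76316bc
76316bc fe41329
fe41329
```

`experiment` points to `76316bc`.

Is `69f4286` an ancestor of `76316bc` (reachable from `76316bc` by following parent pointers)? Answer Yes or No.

Ancestors of 76316bc: {76316bc, fe41329}.
69f4286 is not in that set, so it is not an ancestor of 76316bc.

No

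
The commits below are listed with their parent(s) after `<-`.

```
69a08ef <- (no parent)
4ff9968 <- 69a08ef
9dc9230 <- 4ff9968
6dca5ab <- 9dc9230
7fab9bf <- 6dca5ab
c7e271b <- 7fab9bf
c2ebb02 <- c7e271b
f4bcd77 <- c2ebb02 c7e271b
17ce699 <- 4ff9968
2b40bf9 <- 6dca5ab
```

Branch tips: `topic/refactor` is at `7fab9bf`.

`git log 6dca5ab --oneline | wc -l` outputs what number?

4

Walking parent pointers from 6dca5ab: reachable set = {4ff9968, 69a08ef, 6dca5ab, 9dc9230}.
That is 4 commits.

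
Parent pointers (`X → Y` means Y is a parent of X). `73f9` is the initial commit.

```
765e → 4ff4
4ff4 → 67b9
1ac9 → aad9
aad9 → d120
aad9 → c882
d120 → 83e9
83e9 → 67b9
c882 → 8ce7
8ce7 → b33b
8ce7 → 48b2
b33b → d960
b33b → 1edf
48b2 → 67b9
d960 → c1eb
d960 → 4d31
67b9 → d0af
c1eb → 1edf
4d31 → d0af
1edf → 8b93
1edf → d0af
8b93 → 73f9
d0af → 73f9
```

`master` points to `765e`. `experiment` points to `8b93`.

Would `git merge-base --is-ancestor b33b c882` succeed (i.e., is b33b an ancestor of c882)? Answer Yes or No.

Ancestors of c882 (commits reachable by following parents): {1edf, 48b2, 4d31, 67b9, 73f9, 8b93, 8ce7, b33b, c1eb, c882, d0af, d960}.
b33b is in that set, so it is an ancestor of c882.

Yes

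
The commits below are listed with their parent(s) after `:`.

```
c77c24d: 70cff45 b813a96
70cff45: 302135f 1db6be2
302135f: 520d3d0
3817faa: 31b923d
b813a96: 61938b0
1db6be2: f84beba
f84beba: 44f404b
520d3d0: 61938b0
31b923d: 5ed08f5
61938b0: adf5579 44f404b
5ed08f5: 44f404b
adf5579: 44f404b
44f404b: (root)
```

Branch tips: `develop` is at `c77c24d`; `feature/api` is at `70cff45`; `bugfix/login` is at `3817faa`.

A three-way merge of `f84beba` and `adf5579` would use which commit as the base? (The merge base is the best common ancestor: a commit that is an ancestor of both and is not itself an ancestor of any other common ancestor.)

44f404b

Ancestors of f84beba: {44f404b, f84beba}.
Ancestors of adf5579: {44f404b, adf5579}.
Common ancestors: {44f404b}.
The only common ancestor is 44f404b, so it is the merge base.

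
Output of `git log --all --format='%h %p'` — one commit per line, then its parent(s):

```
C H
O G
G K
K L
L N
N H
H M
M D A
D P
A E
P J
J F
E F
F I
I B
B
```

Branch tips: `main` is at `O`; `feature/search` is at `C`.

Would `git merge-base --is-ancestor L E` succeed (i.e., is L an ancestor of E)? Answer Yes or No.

No

Ancestors of E: {B, E, F, I}.
L is not in that set, so it is not an ancestor of E.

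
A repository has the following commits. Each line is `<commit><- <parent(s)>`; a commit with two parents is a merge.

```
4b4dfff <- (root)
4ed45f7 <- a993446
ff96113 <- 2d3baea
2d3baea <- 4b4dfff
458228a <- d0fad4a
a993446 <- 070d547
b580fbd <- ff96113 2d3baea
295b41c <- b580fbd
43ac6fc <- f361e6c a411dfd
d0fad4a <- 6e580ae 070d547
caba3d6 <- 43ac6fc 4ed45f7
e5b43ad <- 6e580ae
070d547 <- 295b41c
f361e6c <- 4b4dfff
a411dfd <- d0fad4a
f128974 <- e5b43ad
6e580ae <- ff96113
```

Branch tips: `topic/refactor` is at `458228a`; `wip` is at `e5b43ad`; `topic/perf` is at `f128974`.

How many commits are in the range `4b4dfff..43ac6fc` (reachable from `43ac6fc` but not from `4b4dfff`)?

10

Reachable from 43ac6fc: {070d547, 295b41c, 2d3baea, 43ac6fc, 4b4dfff, 6e580ae, a411dfd, b580fbd, d0fad4a, f361e6c, ff96113}.
Reachable from 4b4dfff: {4b4dfff}.
In 43ac6fc's history but not 4b4dfff's: {070d547, 295b41c, 2d3baea, 43ac6fc, 6e580ae, a411dfd, b580fbd, d0fad4a, f361e6c, ff96113} — 10 commits.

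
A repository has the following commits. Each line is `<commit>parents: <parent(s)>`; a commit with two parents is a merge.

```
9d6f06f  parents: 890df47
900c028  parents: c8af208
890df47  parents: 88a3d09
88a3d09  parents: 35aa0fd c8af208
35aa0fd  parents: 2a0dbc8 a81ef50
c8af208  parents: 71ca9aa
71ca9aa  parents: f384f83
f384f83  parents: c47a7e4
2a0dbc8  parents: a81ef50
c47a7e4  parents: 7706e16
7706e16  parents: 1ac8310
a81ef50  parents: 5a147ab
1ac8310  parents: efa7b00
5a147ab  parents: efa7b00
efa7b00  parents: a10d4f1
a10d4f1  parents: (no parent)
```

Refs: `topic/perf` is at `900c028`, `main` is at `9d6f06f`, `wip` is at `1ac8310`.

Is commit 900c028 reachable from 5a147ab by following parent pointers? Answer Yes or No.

Ancestors of 5a147ab: {5a147ab, a10d4f1, efa7b00}.
900c028 is not in that set, so it is not an ancestor of 5a147ab.

No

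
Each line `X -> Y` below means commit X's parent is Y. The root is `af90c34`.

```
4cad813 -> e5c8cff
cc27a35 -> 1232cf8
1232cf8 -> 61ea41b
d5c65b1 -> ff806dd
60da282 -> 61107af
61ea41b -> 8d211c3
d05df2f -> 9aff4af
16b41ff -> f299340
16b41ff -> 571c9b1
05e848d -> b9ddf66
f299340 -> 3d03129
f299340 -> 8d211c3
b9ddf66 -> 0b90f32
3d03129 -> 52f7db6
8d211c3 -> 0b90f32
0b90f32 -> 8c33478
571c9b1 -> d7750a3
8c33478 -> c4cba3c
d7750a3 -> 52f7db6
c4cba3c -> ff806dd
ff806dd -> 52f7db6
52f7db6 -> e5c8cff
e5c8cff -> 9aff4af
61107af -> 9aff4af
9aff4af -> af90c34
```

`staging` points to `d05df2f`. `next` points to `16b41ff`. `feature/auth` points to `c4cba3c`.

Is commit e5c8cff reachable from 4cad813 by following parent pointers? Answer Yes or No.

Yes

Ancestors of 4cad813 (commits reachable by following parents): {4cad813, 9aff4af, af90c34, e5c8cff}.
e5c8cff is in that set, so it is an ancestor of 4cad813.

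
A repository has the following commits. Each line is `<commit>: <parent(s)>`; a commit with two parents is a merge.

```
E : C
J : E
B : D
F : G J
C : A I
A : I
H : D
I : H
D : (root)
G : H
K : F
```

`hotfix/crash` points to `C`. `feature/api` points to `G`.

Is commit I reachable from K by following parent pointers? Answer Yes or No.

Yes

Ancestors of K (commits reachable by following parents): {A, C, D, E, F, G, H, I, J, K}.
I is in that set, so it is an ancestor of K.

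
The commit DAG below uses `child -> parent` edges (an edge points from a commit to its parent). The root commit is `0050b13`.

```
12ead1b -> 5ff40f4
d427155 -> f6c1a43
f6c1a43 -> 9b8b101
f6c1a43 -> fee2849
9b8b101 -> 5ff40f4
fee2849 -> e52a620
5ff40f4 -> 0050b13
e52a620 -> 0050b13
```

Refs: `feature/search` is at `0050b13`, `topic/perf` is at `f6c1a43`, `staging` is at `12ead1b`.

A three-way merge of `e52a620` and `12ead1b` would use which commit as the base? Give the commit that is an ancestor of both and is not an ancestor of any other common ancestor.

0050b13

Ancestors of e52a620: {0050b13, e52a620}.
Ancestors of 12ead1b: {0050b13, 12ead1b, 5ff40f4}.
Common ancestors: {0050b13}.
The only common ancestor is 0050b13, so it is the merge base.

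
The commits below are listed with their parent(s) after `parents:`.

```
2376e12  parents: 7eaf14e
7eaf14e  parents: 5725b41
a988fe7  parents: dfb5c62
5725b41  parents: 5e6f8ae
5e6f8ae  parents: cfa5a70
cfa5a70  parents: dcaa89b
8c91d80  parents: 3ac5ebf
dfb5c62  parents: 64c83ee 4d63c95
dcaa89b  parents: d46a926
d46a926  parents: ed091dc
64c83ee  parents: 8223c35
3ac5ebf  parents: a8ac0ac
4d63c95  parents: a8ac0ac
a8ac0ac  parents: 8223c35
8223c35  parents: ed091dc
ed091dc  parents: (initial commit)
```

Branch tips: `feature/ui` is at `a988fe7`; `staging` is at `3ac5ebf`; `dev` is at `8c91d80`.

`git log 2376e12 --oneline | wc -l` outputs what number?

8

Walking parent pointers from 2376e12: reachable set = {2376e12, 5725b41, 5e6f8ae, 7eaf14e, cfa5a70, d46a926, dcaa89b, ed091dc}.
That is 8 commits.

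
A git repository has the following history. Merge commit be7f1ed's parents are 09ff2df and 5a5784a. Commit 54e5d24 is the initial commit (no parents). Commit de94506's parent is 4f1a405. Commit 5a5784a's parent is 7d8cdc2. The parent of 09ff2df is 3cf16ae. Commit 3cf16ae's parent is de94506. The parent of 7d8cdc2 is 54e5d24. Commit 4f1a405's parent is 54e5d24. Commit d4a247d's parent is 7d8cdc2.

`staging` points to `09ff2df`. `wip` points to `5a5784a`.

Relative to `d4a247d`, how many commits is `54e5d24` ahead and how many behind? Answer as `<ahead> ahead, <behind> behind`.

Reachable from 54e5d24: {54e5d24}.
Reachable from d4a247d: {54e5d24, 7d8cdc2, d4a247d}.
Only in 54e5d24's history (ahead): {} — 0.
Only in d4a247d's history (behind): {7d8cdc2, d4a247d} — 2.

0 ahead, 2 behind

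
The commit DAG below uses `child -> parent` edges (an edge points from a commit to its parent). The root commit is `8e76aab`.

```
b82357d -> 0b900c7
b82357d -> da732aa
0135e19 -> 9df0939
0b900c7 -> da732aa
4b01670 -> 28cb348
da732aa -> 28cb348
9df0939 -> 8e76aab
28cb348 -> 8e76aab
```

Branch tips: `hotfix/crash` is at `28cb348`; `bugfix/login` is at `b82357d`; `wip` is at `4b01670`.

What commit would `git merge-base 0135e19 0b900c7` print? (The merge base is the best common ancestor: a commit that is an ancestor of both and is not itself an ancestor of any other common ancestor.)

8e76aab

Ancestors of 0135e19: {0135e19, 8e76aab, 9df0939}.
Ancestors of 0b900c7: {0b900c7, 28cb348, 8e76aab, da732aa}.
Common ancestors: {8e76aab}.
The only common ancestor is 8e76aab, so it is the merge base.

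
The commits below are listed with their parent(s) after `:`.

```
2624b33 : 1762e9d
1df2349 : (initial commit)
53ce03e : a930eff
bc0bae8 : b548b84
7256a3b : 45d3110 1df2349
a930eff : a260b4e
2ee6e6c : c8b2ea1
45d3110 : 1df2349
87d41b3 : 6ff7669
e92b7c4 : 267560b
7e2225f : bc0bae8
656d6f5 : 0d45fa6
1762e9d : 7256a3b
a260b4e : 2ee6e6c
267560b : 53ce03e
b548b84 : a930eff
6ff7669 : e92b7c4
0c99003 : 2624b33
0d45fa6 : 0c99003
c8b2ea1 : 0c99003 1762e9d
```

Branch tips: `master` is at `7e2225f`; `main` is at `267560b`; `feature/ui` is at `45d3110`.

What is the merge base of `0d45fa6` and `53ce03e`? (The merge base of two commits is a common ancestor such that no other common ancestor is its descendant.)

Ancestors of 0d45fa6: {0c99003, 0d45fa6, 1762e9d, 1df2349, 2624b33, 45d3110, 7256a3b}.
Ancestors of 53ce03e: {0c99003, 1762e9d, 1df2349, 2624b33, 2ee6e6c, 45d3110, 53ce03e, 7256a3b, a260b4e, a930eff, c8b2ea1}.
Common ancestors: {0c99003, 1762e9d, 1df2349, 2624b33, 45d3110, 7256a3b}.
Among these, 0c99003 is not an ancestor of any other common ancestor — it is the merge base.

0c99003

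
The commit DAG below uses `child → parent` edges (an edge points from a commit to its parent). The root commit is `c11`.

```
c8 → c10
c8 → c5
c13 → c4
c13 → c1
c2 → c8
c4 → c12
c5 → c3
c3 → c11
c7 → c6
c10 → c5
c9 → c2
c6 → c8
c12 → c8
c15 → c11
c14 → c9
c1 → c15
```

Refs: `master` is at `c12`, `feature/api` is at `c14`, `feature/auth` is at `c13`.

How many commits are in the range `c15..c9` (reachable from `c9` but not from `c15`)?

Reachable from c9: {c10, c11, c2, c3, c5, c8, c9}.
Reachable from c15: {c11, c15}.
In c9's history but not c15's: {c10, c2, c3, c5, c8, c9} — 6 commits.

6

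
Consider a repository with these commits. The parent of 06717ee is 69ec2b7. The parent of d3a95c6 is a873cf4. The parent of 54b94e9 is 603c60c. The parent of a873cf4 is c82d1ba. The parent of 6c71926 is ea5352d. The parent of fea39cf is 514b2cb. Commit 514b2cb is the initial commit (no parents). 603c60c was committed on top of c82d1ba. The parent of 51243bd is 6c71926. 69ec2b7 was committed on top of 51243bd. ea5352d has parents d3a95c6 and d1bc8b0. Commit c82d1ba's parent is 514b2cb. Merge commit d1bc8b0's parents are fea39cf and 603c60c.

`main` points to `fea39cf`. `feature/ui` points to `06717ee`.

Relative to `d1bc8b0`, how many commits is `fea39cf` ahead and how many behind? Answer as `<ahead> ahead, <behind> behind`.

0 ahead, 3 behind

Reachable from fea39cf: {514b2cb, fea39cf}.
Reachable from d1bc8b0: {514b2cb, 603c60c, c82d1ba, d1bc8b0, fea39cf}.
Only in fea39cf's history (ahead): {} — 0.
Only in d1bc8b0's history (behind): {603c60c, c82d1ba, d1bc8b0} — 3.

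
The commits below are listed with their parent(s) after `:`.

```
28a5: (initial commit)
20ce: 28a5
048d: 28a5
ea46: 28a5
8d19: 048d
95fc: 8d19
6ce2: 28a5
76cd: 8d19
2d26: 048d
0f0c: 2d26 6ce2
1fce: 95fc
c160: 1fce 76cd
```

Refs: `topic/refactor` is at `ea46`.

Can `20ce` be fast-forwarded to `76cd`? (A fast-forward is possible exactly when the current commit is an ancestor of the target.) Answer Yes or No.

A fast-forward from 20ce to 76cd is possible iff 20ce is an ancestor of 76cd.
Ancestors of 76cd: {048d, 28a5, 76cd, 8d19}.
20ce is not among them, so fast-forward is not possible.

No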